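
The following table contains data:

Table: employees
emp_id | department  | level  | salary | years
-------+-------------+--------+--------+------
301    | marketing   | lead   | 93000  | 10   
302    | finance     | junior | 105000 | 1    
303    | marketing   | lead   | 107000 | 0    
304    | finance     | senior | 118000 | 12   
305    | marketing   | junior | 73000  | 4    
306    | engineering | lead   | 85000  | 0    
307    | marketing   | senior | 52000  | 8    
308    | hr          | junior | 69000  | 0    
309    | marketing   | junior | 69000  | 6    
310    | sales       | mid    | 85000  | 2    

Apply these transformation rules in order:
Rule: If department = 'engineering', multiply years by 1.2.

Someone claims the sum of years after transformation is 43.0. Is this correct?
Yes, the result is correct.

Step 1: Calculate the correct sum after transformation
Step 2: Apply multiplier 1.2 to records where department = 'engineering'
Step 3: Correct result = 43.0
Step 4: Claimed result = 43.0
Step 5: 43.0 = 43.0 ✓
Conclusion: The claimed result is correct.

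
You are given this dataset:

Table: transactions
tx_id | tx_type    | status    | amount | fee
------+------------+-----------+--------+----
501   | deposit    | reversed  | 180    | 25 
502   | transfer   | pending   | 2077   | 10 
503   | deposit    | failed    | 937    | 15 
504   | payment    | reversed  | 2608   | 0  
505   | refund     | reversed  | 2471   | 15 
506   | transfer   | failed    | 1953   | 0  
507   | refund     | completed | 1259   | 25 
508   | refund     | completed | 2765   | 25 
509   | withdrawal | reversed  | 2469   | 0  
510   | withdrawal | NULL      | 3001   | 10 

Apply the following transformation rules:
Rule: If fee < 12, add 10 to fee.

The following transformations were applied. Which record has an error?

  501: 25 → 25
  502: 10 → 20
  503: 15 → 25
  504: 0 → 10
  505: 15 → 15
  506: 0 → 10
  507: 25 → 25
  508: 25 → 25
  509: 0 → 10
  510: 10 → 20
Record 503 has an error. The correct transformed value should be 15, not 25.

Step 1: Check each record against the rule
Step 2: Record 503 has fee = 15
Step 3: Since 15 >= 12, the bonus should not have been applied
Step 4: Correct value = 15, but claimed value = 25
Conclusion: Record 503 has the error.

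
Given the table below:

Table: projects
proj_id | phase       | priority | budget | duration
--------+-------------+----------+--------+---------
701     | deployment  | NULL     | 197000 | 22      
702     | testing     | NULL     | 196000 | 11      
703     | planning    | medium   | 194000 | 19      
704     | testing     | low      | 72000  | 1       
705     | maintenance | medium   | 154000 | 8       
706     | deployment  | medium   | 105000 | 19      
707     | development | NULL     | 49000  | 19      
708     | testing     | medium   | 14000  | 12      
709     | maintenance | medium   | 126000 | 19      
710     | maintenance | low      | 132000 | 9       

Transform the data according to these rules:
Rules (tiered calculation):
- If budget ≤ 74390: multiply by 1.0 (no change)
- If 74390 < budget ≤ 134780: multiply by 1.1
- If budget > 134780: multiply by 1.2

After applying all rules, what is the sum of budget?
1423500.0

Step 1: Tier 1 (budget ≤ 74390): 3 records, sum = 135000 × 1.0 = 135000.0
Step 2: Tier 2 (74390 < budget ≤ 134780): 3 records, sum = 363000 × 1.1 = 399300.0
Step 3: Tier 3 (budget > 134780): 4 records, sum = 741000 × 1.2 = 889200.0
Step 4: Final sum = 135000.0 + 399300.0 + 889200.0 = 1423500.0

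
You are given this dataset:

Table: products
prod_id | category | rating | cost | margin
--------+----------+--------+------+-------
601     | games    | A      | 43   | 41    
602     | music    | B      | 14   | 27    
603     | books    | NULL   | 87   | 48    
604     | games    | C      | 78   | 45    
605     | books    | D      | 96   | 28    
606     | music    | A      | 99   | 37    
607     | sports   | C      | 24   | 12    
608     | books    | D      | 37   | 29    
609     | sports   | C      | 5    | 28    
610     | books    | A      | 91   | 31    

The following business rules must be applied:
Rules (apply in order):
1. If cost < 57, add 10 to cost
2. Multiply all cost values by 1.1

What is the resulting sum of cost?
686.4

Step 1: Apply Rule 1 - Add 10 to records with cost < 57
  - 5 records affected: 123 + (5 × 10) = 173
  - Unaffected records: 451
  - Sum after Rule 1: 624
Step 2: Apply Rule 2 - Multiply all by 1.1
  - 624 × 1.1 = 686.4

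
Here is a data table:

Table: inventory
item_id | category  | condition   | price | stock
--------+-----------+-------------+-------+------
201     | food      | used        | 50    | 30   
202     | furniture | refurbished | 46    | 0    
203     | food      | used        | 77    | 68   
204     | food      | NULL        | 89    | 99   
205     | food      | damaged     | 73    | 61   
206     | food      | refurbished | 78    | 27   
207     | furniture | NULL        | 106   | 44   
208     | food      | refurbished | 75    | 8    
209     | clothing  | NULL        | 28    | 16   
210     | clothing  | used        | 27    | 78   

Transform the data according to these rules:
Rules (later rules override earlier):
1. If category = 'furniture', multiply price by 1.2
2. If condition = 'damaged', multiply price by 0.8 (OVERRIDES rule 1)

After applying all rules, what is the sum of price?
664.8

Step 1: Rule 2 takes priority for records with condition = 'damaged'
  - 1 records: 73 × 0.8 = 58.4
Step 2: Rule 1 applies to remaining records with category = 'furniture'
  - 2 records: 152 × 1.2 = 182.4
Step 3: Other records unchanged: 424
Step 4: Final sum = 58.4 + 182.4 + 424 = 664.8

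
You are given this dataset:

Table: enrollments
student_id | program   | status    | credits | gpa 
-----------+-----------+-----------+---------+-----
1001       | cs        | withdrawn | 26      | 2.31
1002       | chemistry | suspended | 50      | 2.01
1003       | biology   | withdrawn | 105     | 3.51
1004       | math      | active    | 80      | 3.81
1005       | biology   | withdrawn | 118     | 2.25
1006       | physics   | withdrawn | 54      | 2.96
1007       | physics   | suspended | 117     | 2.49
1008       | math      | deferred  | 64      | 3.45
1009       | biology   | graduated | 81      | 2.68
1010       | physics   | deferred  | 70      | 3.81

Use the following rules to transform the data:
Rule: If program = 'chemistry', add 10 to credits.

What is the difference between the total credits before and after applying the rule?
10

Step 1: Original sum of credits = 765
Step 2: 1 records have program = 'chemistry'
Step 3: Each affected record changes by 10
Step 4: Total change = 1 × 10 = 10
Step 5: New sum = 765 + 10 = 775
Step 6: Difference = |775 - 765| = 10
        (Sum increased by 10)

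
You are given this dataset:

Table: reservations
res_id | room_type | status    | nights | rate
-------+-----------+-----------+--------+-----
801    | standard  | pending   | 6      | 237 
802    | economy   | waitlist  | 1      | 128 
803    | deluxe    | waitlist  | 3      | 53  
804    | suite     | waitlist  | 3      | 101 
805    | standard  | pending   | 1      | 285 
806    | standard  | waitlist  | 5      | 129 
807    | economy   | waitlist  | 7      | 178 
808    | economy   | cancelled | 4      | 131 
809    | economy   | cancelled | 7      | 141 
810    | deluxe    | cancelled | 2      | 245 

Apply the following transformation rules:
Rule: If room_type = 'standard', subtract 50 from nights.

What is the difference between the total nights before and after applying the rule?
150

Step 1: Original sum of nights = 39
Step 2: 3 records have room_type = 'standard'
Step 3: Each affected record changes by -50
Step 4: Total change = 3 × -50 = -150
Step 5: New sum = 39 + -150 = -111
Step 6: Difference = |-111 - 39| = 150
        (Sum decreased by 150)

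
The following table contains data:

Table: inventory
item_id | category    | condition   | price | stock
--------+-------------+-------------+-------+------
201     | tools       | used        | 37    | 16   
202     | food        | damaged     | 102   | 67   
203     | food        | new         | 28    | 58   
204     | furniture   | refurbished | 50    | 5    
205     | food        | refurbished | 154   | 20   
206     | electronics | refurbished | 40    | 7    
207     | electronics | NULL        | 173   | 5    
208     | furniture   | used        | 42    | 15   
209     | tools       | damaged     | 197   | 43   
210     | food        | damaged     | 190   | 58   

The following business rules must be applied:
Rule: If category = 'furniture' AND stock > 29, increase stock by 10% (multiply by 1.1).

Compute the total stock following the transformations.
294

Step 1: Find records where category = 'furniture' AND stock > 29
Step 2: 0 records match, summing to 0
Step 3: After multiplier: 0 × 1.1 = 0.0
Step 4: Unaffected records sum: 294
Step 5: Final sum = 0.0 + 294 = 294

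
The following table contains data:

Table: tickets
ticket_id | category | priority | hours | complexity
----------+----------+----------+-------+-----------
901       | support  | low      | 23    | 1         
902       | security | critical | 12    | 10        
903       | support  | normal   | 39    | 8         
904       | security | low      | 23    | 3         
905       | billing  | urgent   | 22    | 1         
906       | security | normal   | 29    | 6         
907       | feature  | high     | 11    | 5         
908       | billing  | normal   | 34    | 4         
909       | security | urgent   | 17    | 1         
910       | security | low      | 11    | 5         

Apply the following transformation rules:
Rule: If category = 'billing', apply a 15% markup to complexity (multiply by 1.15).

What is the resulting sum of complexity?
44.75

Step 1: Records with category = 'billing' have total complexity = 5
Step 2: Apply multiplier: 5 × 1.15 = 5.75
Step 3: Other records total: 39
Step 4: Final sum = 5.75 + 39 = 44.75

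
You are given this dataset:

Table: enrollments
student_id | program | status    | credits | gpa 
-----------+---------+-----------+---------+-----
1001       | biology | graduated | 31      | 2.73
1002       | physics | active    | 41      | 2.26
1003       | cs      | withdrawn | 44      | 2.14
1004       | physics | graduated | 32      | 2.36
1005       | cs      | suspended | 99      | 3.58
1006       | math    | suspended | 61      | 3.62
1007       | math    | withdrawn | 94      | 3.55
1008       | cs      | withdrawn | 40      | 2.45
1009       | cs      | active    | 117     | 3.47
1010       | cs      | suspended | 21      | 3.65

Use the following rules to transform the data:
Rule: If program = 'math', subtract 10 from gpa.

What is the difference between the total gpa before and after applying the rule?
20.0

Step 1: Original sum of gpa = 29.81
Step 2: 2 records have program = 'math'
Step 3: Each affected record changes by -10
Step 4: Total change = 2 × -10 = -20
Step 5: New sum = 29.81 + -20 = 9.81
Step 6: Difference = |9.81 - 29.81| = 20.0
        (Sum decreased by 20.0)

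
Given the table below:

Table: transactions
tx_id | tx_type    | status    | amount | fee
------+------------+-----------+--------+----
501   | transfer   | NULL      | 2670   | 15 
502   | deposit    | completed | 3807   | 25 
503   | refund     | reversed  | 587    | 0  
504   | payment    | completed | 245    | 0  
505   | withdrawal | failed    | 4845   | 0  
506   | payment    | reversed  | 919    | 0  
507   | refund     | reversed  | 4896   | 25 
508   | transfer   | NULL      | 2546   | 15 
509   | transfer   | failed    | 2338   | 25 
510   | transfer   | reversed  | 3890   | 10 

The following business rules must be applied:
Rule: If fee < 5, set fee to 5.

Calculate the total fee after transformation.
135

Step 1: 4 records have fee < 5
Step 2: These records originally summed to 0
Step 3: After setting to minimum: 4 × 5 = 20
Step 4: Unaffected records sum: 115
Step 5: Final sum = 20 + 115 = 135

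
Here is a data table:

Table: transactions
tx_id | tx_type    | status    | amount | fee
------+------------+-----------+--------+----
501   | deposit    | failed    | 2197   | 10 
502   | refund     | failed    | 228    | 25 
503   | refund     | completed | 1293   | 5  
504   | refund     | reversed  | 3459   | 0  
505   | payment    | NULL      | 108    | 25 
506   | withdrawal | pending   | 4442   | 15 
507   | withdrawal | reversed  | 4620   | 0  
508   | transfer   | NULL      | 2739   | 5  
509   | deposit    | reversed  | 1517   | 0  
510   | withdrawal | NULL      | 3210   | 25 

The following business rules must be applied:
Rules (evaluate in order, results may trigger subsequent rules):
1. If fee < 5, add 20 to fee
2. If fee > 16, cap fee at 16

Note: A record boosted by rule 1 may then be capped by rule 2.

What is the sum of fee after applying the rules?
131

Step 1: Apply rule 1 to records with fee < 5
  - 3 records get bonus of 20
  - Of these, 3 records then exceed 16 and get capped
Step 2: Apply rule 2 to records with fee > 16
  - 3 records (original) are capped
Step 3: Calculate final sum = 131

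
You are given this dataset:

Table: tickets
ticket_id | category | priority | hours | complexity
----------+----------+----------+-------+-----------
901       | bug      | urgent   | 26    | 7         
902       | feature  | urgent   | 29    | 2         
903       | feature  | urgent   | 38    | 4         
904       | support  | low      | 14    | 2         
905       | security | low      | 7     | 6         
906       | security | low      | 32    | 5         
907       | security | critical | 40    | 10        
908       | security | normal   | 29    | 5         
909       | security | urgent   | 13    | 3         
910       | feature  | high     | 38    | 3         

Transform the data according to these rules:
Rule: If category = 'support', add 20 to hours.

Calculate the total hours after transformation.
286

Step 1: Count records where category = 'support': 1
Step 2: Total bonus added: 1 × 20 = 20
Step 3: Original sum of hours: 266
Step 4: Final sum = 266 + 20 = 286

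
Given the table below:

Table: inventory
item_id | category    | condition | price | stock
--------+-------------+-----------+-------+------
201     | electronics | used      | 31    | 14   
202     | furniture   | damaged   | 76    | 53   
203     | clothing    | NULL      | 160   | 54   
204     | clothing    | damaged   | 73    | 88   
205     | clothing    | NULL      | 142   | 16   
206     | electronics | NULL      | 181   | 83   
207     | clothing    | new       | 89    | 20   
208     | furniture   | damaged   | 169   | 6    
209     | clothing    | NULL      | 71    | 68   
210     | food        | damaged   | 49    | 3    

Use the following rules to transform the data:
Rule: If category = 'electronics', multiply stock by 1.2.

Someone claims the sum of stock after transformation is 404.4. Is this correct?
No, the correct result is 424.4.

Step 1: Calculate the correct sum after transformation
Step 2: Apply multiplier 1.2 to records where category = 'electronics'
Step 3: Correct result = 424.4
Step 4: Claimed result = 404.4
Step 5: 424.4 ≠ 404.4
Conclusion: The claimed result is incorrect. The correct answer is 424.4.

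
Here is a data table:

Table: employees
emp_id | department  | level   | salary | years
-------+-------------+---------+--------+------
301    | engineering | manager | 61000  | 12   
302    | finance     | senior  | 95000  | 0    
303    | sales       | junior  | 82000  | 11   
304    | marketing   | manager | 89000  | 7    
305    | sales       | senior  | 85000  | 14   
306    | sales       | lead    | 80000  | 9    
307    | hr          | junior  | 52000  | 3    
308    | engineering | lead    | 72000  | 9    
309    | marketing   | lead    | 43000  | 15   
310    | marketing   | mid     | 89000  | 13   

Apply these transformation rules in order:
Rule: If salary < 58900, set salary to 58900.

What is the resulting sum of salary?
770800

Step 1: 2 records have salary < 58900
Step 2: These records originally summed to 95000
Step 3: After setting to minimum: 2 × 58900 = 117800
Step 4: Unaffected records sum: 653000
Step 5: Final sum = 117800 + 653000 = 770800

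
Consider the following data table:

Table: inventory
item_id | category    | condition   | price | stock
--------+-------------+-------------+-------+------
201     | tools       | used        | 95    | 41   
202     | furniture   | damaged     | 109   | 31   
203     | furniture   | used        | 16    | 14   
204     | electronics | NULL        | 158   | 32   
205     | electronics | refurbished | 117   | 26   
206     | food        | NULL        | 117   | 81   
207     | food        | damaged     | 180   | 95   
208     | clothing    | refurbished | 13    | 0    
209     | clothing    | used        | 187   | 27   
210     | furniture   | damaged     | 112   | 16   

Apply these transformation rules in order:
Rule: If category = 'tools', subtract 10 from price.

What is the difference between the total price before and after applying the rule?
10

Step 1: Original sum of price = 1104
Step 2: 1 records have category = 'tools'
Step 3: Each affected record changes by -10
Step 4: Total change = 1 × -10 = -10
Step 5: New sum = 1104 + -10 = 1094
Step 6: Difference = |1094 - 1104| = 10
        (Sum decreased by 10)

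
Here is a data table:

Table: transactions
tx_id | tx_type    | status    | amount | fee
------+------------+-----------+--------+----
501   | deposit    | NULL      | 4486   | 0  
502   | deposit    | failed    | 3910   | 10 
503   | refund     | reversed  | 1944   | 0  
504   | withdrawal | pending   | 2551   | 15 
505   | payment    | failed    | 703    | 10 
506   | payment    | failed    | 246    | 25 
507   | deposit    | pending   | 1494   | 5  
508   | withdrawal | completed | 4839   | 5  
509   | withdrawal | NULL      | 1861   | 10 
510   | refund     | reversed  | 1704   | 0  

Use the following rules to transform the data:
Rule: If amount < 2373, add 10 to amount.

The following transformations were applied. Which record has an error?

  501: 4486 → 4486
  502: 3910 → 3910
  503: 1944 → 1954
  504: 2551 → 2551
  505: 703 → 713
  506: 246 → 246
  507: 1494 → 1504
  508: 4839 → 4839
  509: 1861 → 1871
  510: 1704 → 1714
Record 506 has an error. The correct transformed value should be 256, not 246.

Step 1: Check each record against the rule
Step 2: Record 506 has amount = 246
Step 3: Since 246 < 2373, the bonus should have been applied
Step 4: Correct value = 256, but claimed value = 246
Conclusion: Record 506 has the error.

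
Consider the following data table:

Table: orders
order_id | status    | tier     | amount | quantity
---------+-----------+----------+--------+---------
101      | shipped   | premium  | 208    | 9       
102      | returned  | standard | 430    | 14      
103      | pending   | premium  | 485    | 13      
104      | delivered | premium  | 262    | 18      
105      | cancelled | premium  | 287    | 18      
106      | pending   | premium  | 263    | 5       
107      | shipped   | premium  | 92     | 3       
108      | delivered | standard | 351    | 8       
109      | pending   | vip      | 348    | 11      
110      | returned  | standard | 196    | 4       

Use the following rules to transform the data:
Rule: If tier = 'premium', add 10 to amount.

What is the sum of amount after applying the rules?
2982

Step 1: Count records where tier = 'premium': 6
Step 2: Total bonus added: 6 × 10 = 60
Step 3: Original sum of amount: 2922
Step 4: Final sum = 2922 + 60 = 2982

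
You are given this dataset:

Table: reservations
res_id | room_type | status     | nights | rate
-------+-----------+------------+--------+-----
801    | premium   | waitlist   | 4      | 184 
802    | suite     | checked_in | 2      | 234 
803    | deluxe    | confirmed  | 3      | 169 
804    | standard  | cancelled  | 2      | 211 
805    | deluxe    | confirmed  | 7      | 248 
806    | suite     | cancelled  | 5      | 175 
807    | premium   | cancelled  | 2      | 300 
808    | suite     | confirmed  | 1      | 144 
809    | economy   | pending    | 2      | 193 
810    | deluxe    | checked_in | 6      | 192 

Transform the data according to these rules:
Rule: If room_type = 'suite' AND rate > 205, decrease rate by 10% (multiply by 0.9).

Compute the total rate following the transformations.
2026.6

Step 1: Find records where room_type = 'suite' AND rate > 205
Step 2: 1 records match, summing to 234
Step 3: After multiplier: 234 × 0.9 = 210.6
Step 4: Unaffected records sum: 1816
Step 5: Final sum = 210.6 + 1816 = 2026.6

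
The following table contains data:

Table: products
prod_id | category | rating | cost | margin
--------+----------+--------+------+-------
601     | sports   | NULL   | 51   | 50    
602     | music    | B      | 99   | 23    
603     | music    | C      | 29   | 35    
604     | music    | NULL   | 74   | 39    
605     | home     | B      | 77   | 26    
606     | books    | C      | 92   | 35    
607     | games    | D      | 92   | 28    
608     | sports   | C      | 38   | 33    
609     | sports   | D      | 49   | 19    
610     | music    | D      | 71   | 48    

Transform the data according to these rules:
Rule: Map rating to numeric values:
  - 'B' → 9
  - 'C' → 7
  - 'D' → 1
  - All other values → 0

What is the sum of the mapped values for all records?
42

Step 1: Apply mapping to each record
Step 2: Count by status:
  'B': 2 records × 9 = 18
  'C': 3 records × 7 = 21
  'D': 3 records × 1 = 3
Step 3: Sum all mapped values = 42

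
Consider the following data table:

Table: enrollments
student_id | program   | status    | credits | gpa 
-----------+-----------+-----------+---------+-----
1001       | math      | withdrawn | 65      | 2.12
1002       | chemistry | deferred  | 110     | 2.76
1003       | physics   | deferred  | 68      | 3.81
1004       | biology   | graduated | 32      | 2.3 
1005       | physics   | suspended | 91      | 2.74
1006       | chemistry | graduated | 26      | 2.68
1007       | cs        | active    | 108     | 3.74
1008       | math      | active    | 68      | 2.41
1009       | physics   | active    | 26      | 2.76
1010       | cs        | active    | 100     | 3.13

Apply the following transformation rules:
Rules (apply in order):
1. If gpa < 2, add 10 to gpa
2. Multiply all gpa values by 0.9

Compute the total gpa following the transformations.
25.61

Step 1: Apply Rule 1 - Add 10 to records with gpa < 2
  - 0 records affected: 0 + (0 × 10) = 0
  - Unaffected records: 28.45
  - Sum after Rule 1: 28.45
Step 2: Apply Rule 2 - Multiply all by 0.9
  - 28.45 × 0.9 = 25.61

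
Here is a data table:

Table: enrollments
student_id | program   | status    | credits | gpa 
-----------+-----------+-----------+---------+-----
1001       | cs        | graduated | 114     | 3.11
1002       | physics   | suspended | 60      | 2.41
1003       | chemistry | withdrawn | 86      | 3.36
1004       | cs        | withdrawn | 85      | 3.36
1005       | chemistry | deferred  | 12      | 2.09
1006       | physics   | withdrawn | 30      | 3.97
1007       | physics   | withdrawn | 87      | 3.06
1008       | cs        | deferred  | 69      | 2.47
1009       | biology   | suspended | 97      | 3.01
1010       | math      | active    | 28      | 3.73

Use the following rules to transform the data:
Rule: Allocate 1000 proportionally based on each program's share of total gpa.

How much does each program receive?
biology: 98.46, chemistry: 178.28, cs: 292.44, math: 122.02, physics: 308.8

Step 1: Calculate total gpa = 30.57
Step 2: Calculate each program's proportion:
  biology: 3.01/30.57 = 9.85% → 98.46
  chemistry: 5.45/30.57 = 17.83% → 178.28
  cs: 8.94/30.57 = 29.24% → 292.44
  math: 3.73/30.57 = 12.20% → 122.02
  physics: 9.44/30.57 = 30.88% → 308.8
Step 3: Verify: sum of allocations ≈ 1000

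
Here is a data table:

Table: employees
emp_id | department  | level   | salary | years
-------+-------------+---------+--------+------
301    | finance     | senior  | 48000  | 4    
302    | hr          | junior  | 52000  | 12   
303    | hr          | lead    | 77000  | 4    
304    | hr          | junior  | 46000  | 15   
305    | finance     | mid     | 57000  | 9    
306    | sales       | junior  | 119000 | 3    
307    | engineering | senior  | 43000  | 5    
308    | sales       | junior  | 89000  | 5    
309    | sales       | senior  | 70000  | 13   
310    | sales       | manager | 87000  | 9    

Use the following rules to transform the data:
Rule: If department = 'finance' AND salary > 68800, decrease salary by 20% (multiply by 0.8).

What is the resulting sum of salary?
688000

Step 1: Find records where department = 'finance' AND salary > 68800
Step 2: 0 records match, summing to 0
Step 3: After multiplier: 0 × 0.8 = 0.0
Step 4: Unaffected records sum: 688000
Step 5: Final sum = 0.0 + 688000 = 688000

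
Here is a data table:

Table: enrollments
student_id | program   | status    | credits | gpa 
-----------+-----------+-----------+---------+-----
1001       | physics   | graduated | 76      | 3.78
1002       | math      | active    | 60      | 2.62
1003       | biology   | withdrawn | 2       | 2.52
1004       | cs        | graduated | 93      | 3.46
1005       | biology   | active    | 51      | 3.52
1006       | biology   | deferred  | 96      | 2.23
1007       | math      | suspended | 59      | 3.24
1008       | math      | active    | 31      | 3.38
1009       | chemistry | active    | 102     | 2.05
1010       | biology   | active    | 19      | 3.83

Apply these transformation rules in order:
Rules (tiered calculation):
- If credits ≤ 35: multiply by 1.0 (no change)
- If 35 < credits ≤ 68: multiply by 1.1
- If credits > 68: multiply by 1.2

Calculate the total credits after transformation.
679.4

Step 1: Tier 1 (credits ≤ 35): 3 records, sum = 52 × 1.0 = 52.0
Step 2: Tier 2 (35 < credits ≤ 68): 3 records, sum = 170 × 1.1 = 187.0
Step 3: Tier 3 (credits > 68): 4 records, sum = 367 × 1.2 = 440.4
Step 4: Final sum = 52.0 + 187.0 + 440.4 = 679.4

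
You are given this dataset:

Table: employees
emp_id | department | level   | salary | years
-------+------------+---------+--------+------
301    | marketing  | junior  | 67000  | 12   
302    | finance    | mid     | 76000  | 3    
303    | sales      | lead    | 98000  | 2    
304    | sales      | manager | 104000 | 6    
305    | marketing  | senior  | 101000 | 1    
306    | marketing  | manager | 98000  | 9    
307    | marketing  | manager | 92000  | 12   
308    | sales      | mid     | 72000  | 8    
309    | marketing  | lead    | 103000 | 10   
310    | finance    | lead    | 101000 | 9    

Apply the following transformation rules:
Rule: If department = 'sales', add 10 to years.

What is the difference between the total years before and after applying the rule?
30

Step 1: Original sum of years = 72
Step 2: 3 records have department = 'sales'
Step 3: Each affected record changes by 10
Step 4: Total change = 3 × 10 = 30
Step 5: New sum = 72 + 30 = 102
Step 6: Difference = |102 - 72| = 30
        (Sum increased by 30)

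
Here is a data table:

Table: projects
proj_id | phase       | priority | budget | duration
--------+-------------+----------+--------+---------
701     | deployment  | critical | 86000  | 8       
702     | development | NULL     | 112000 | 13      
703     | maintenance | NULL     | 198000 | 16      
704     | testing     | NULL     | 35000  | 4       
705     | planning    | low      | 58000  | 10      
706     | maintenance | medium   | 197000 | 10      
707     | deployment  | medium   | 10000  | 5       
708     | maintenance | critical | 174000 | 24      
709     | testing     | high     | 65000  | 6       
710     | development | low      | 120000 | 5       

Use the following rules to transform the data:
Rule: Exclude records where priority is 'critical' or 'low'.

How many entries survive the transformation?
6

Step 1: Count records to exclude
  - 2 (critical) + 2 (low) = 4 records
Step 2: Total records: 10
Step 3: Remaining = 10 - 4 = 6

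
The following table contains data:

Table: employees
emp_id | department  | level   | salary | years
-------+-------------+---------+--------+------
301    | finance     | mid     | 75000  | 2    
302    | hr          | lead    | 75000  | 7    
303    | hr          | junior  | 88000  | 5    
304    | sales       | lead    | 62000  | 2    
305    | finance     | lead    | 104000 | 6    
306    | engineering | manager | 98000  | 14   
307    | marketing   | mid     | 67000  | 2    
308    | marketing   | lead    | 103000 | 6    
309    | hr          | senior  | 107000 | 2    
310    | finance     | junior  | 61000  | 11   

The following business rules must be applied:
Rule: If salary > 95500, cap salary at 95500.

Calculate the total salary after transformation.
810000

Step 1: 4 records have salary > 95500
Step 2: These records originally summed to 412000
Step 3: After capping: 4 × 95500 = 382000
Step 4: Unaffected records sum: 428000
Step 5: Final sum = 382000 + 428000 = 810000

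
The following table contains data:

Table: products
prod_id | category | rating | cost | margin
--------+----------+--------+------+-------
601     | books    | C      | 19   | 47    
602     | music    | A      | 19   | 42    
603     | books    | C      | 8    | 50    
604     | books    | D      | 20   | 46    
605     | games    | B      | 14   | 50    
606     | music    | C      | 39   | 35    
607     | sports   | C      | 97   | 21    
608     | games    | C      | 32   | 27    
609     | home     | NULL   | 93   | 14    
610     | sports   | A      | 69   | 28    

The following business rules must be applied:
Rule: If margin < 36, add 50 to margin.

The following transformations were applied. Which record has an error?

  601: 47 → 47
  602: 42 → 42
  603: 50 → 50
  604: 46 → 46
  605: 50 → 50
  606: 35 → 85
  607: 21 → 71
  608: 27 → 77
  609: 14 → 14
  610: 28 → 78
Record 609 has an error. The correct transformed value should be 64, not 14.

Step 1: Check each record against the rule
Step 2: Record 609 has margin = 14
Step 3: Since 14 < 36, the bonus should have been applied
Step 4: Correct value = 64, but claimed value = 14
Conclusion: Record 609 has the error.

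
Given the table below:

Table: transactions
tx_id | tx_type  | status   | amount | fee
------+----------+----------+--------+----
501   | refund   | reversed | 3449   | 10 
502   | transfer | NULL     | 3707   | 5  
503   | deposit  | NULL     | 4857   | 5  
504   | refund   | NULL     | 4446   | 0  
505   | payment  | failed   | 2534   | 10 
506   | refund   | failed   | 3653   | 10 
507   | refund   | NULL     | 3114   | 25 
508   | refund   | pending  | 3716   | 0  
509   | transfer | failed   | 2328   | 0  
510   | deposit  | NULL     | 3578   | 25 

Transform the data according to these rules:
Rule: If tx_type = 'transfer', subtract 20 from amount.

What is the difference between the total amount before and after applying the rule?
40

Step 1: Original sum of amount = 35382
Step 2: 2 records have tx_type = 'transfer'
Step 3: Each affected record changes by -20
Step 4: Total change = 2 × -20 = -40
Step 5: New sum = 35382 + -40 = 35342
Step 6: Difference = |35342 - 35382| = 40
        (Sum decreased by 40)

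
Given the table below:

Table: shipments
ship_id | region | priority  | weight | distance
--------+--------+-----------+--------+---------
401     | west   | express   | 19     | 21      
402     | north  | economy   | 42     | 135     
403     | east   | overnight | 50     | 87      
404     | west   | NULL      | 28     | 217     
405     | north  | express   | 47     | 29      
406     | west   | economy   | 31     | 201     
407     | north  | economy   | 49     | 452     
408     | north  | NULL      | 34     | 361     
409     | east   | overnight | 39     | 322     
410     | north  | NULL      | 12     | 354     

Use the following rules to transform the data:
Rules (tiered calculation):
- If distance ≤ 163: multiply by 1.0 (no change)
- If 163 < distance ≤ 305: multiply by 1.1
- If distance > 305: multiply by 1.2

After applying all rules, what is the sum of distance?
2518.6

Step 1: Tier 1 (distance ≤ 163): 4 records, sum = 272 × 1.0 = 272.0
Step 2: Tier 2 (163 < distance ≤ 305): 2 records, sum = 418 × 1.1 = 459.8
Step 3: Tier 3 (distance > 305): 4 records, sum = 1489 × 1.2 = 1786.8
Step 4: Final sum = 272.0 + 459.8 + 1786.8 = 2518.6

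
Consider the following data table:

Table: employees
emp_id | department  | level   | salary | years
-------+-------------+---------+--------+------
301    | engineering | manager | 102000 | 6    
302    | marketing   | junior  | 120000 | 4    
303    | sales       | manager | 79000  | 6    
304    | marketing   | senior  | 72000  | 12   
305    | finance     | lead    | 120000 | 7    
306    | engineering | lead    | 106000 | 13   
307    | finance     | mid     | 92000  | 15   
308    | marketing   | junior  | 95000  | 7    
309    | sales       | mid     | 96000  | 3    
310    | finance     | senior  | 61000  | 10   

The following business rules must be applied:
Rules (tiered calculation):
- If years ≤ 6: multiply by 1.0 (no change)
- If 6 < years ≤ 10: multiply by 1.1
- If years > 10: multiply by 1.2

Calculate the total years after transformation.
93.4

Step 1: Tier 1 (years ≤ 6): 4 records, sum = 19 × 1.0 = 19.0
Step 2: Tier 2 (6 < years ≤ 10): 3 records, sum = 24 × 1.1 = 26.4
Step 3: Tier 3 (years > 10): 3 records, sum = 40 × 1.2 = 48.0
Step 4: Final sum = 19.0 + 26.4 + 48.0 = 93.4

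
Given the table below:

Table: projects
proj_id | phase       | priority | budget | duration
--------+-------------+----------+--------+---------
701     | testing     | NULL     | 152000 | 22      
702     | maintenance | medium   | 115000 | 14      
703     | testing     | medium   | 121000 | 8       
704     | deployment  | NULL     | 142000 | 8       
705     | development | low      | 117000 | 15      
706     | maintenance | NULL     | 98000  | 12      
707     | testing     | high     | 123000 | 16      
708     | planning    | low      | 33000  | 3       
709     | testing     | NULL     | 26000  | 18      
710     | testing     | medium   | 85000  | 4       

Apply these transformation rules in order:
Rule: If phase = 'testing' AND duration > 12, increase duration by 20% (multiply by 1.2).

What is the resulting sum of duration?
131.2

Step 1: Find records where phase = 'testing' AND duration > 12
Step 2: 3 records match, summing to 56
Step 3: After multiplier: 56 × 1.2 = 67.2
Step 4: Unaffected records sum: 64
Step 5: Final sum = 67.2 + 64 = 131.2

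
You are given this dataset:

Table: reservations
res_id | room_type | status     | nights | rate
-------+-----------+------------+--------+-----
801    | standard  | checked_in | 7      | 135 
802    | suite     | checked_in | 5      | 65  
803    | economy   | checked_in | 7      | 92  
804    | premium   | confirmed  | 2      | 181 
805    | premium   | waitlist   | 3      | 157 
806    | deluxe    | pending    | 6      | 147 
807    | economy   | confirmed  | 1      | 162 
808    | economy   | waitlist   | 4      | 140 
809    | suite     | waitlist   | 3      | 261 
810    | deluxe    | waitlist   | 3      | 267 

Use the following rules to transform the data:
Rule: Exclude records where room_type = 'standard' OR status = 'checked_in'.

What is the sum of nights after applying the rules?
22

Step 1: Find records where room_type = 'standard' OR status = 'checked_in'
Step 2: 3 records match, summing to 19
Step 3: Original sum: 41
Step 4: Remaining sum = 41 - 19 = 22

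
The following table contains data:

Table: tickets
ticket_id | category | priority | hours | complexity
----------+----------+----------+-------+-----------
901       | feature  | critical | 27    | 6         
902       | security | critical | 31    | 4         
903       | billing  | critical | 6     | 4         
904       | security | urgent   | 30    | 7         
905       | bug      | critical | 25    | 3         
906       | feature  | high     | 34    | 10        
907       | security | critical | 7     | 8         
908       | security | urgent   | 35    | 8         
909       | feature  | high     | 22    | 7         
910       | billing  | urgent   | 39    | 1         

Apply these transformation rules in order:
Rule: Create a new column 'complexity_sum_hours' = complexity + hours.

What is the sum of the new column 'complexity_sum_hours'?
314

Step 1: For each record, compute complexity + hours
Example calculations:
  6 + 27 = 33
  4 + 31 = 35
  4 + 6 = 10
  ...
Step 2: Sum all derived values
Step 3: Total = 314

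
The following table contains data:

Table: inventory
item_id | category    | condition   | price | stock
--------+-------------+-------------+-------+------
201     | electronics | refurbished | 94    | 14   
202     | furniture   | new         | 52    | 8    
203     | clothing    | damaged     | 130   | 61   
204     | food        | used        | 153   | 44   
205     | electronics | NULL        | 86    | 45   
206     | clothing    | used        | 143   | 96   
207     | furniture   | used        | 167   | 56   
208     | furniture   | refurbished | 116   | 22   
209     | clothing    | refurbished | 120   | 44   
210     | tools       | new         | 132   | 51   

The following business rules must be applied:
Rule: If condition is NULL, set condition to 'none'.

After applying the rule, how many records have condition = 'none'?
1

Step 1: Count records where condition IS NULL
Step 2: Found 1 records with NULL condition
Step 3: These records will have condition set to 'none'
Step 4: Records already having condition = 'none': 0
Step 5: Answer: 1 + 0 = 1 records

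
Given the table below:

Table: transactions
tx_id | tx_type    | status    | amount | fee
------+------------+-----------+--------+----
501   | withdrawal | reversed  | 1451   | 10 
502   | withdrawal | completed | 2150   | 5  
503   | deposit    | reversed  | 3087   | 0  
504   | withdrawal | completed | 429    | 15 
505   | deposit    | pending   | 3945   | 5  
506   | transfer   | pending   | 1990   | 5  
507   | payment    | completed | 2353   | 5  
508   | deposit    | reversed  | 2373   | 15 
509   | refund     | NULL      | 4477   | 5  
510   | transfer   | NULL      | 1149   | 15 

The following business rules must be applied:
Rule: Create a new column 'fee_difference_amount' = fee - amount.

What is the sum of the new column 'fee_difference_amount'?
-23324

Step 1: For each record, compute fee - amount
Example calculations:
  10 - 1451 = -1441
  5 - 2150 = -2145
  0 - 3087 = -3087
  ...
Step 2: Sum all derived values
Step 3: Total = -23324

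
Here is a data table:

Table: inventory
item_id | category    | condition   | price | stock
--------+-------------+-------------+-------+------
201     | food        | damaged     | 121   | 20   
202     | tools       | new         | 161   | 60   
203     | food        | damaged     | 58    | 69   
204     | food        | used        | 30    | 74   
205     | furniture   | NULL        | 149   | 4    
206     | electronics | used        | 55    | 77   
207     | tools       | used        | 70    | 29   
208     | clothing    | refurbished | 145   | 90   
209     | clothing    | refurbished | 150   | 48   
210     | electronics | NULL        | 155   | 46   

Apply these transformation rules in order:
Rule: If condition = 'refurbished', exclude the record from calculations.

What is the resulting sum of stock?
379

Step 1: Identify records where condition = 'refurbished'
Step 2: The excluded records sum to 138
Step 3: Original total stock = 517
Step 4: Remaining total = 517 - 138 = 379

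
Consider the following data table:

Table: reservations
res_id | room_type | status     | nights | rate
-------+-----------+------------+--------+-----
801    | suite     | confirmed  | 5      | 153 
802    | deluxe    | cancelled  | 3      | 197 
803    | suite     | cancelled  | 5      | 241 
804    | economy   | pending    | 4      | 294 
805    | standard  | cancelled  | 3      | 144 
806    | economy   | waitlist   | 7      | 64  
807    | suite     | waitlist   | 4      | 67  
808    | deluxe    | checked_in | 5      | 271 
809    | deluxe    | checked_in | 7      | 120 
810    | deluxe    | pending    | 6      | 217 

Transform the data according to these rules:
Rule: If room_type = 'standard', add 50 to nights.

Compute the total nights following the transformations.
99

Step 1: Count records where room_type = 'standard': 1
Step 2: Total bonus added: 1 × 50 = 50
Step 3: Original sum of nights: 49
Step 4: Final sum = 49 + 50 = 99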